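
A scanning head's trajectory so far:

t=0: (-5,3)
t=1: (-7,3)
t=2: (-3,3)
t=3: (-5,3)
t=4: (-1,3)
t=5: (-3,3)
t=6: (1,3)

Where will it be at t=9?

The moves between consecutive positions are (-2,+0), (+4,+0), (-2,+0), (+4,+0), (-2,+0), (+4,+0); they repeat the 2-cycle [(-2,+0), (+4,+0)].
step 7: apply (-2,+0) → (-1,3)
step 8: apply (+4,+0) → (3,3)
step 9: apply (-2,+0) → (1,3)

(1,3)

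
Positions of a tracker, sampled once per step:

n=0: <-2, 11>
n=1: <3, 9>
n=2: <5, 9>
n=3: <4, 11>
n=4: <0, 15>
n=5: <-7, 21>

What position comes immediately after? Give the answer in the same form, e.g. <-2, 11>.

<-17, 29>

Taking differences between consecutive positions: <+5, -2>, <+2, +0>, <-1, +2>, <-4, +4>, <-7, +6>. These grow by <-3, +2> each step.
step 6: <-7, 21> + <-10, +8> → <-17, 29>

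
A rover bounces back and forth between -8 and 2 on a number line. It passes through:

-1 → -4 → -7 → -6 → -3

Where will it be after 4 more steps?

The value reflects between -8 and 2, moving 3 per step.
  step 5: -3 → 0
  step 6: 0 → 1
  step 7: 1 → -2
  step 8: -2 → -5

-5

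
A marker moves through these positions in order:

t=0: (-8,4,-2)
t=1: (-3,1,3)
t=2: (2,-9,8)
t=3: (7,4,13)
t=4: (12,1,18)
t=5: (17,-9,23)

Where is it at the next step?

(22,4,28)

First: linear, +5 per step → 22 at step 6.
Second: cycles through 4, 1, -9 every 3 steps. Step 6 lands at position 0 of the cycle → 4.
Third: linear, +5 per step → 28 at step 6.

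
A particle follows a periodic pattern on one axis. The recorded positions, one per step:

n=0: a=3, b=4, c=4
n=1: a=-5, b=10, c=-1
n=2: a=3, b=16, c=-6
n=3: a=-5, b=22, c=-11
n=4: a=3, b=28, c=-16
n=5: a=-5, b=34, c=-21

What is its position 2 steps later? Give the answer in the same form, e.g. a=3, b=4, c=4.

a=-5, b=46, c=-31

A: cycles through 3, -5 every 2 steps. Step 7 lands at position 1 of the cycle → -5.
B: linear, +6 per step → 46 at step 7.
C: linear, -5 per step → -31 at step 7.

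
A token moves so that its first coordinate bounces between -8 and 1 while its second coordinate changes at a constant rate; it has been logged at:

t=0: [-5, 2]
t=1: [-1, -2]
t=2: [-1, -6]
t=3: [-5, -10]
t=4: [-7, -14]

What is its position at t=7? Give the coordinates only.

The first coordinate reflects between -8 and 1, moving 4 per step.
  step 5: -7 → -3
  step 6: -3 → 1
  step 7: 1 → -3
The second coordinate changes by -4 each step: at step 7 it is -26.

[-3, -26]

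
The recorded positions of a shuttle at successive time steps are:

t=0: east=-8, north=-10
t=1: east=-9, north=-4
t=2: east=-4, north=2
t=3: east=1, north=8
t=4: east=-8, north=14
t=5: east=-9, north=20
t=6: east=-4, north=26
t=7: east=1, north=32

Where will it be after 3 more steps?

east=-4, north=50

East: cycles through -8, -9, -4, 1 every 4 steps. Step 10 lands at position 2 of the cycle → -4.
North: linear, +6 per step → 50 at step 10.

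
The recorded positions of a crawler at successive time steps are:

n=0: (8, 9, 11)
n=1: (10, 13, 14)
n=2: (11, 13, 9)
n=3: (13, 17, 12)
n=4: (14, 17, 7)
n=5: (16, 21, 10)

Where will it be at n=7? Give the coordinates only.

The moves between consecutive positions are (+2, +4, +3), (+1, +0, -5), (+2, +4, +3), (+1, +0, -5), (+2, +4, +3); they repeat the 2-cycle [(+2, +4, +3), (+1, +0, -5)].
step 6: apply (+1, +0, -5) → (17, 21, 5)
step 7: apply (+2, +4, +3) → (19, 25, 8)

(19, 25, 8)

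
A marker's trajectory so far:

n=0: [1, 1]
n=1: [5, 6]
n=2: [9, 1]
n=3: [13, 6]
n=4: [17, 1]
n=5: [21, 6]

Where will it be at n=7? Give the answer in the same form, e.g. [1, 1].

[29, 6]

The first coordinate changes by +4 each step, so at step 7 it is 1 + 7·(4) = 29.
The second coordinate repeats the cycle [1, 6] with period 2; step 7 mod 2 = 1, giving 6.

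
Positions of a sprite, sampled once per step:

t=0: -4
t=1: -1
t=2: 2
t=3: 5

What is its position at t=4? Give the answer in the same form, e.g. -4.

8

The position changes by +3 every step.
step 4: 5 + 3 → 8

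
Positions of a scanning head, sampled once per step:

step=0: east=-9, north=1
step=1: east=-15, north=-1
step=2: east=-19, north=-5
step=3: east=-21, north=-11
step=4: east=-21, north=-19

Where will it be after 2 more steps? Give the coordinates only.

east=-15, north=-41

First differences are (-6,-2), (-4,-4), (-2,-6), (+0,-8); their common second difference is (+2,-2) (constant acceleration).
step 5: east=-21, north=-19 + (+2,-10) → east=-19, north=-29
step 6: east=-19, north=-29 + (+4,-12) → east=-15, north=-41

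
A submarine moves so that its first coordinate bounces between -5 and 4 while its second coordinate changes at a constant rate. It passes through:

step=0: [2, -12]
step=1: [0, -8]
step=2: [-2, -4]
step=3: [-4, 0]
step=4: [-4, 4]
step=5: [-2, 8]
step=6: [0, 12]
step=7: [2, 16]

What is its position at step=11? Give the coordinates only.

The first coordinate reflects between -5 and 4, moving 2 per step.
  step 8: 2 → 4
  step 9: 4 → 2
  step 10: 2 → 0
  step 11: 0 → -2
The second coordinate changes by +4 each step: at step 11 it is 32.

[-2, 32]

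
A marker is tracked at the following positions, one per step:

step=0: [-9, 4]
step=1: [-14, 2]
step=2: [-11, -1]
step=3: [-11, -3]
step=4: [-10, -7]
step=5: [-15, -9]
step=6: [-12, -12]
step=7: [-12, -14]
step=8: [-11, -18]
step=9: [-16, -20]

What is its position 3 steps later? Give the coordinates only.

Differencing gives [-5, -2], [+3, -3], [+0, -2], [+1, -4], [-5, -2], [+3, -3], [+0, -2], [+1, -4], [-5, -2]. This is the pattern [-5, -2], [+3, -3], [+0, -2], [+1, -4] repeated.
step 10: apply [+3, -3] → [-13, -23]
step 11: apply [+0, -2] → [-13, -25]
step 12: apply [+1, -4] → [-12, -29]

[-12, -29]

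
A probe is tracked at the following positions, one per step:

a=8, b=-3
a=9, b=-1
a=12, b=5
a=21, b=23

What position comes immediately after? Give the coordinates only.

a=48, b=77

Consecutive displacements (+1,+2), (+3,+6), (+9,+18) scale by a factor of 3 each step.
step 4: a=21, b=23 + (+27,+54) → a=48, b=77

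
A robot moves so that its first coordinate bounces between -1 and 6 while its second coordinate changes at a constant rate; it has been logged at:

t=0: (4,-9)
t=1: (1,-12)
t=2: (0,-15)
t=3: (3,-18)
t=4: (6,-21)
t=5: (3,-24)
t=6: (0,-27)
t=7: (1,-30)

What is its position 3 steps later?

The first coordinate travels 3 per step and bounces off the walls at -1 and 6.
  step 8: 1 → 4
  step 9: 4 → 5
  step 10: 5 → 2
The second coordinate changes by -3 each step: at step 10 it is -39.

(2,-39)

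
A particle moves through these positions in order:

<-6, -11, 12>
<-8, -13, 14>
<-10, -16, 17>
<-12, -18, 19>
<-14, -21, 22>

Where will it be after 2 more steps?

<-18, -26, 27>

Step-to-step displacements: <-2, -2, +2>, <-2, -3, +3>, <-2, -2, +2>, <-2, -3, +3> — a repeating cycle of length 2.
step 5: apply <-2, -2, +2> → <-16, -23, 24>
step 6: apply <-2, -3, +3> → <-18, -26, 27>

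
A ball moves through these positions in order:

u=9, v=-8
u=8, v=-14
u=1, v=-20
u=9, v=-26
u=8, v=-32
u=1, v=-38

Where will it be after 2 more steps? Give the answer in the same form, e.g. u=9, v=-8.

u=8, v=-50

The u coordinate repeats the cycle [9, 8, 1] with period 3; step 7 mod 3 = 1, giving 8.
The v coordinate changes by -6 each step, so at step 7 it is -8 + 7·(-6) = -50.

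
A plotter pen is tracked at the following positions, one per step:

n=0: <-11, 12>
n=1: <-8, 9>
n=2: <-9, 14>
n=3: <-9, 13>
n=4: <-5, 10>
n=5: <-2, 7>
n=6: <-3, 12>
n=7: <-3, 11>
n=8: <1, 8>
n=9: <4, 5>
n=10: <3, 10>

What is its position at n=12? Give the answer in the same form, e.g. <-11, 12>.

The moves between consecutive positions are <+3, -3>, <-1, +5>, <+0, -1>, <+4, -3>, <+3, -3>, <-1, +5>, <+0, -1>, <+4, -3>, <+3, -3>, <-1, +5>; they repeat the 4-cycle [<+3, -3>, <-1, +5>, <+0, -1>, <+4, -3>].
step 11: apply <+0, -1> → <3, 9>
step 12: apply <+4, -3> → <7, 6>

<7, 6>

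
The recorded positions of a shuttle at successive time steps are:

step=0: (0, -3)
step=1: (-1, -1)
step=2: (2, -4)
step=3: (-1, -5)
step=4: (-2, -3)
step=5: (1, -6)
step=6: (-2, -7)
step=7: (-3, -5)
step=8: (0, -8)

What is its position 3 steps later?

(-1, -10)

Step-to-step displacements: (-1, +2), (+3, -3), (-3, -1), (-1, +2), (+3, -3), (-3, -1), (-1, +2), (+3, -3) — a repeating cycle of length 3.
step 9: apply (-3, -1) → (-3, -9)
step 10: apply (-1, +2) → (-4, -7)
step 11: apply (+3, -3) → (-1, -10)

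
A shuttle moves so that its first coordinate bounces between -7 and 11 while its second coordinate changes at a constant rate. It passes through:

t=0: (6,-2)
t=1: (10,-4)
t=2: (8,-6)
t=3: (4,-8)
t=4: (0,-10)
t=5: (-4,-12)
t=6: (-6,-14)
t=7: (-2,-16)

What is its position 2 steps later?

(6,-20)

The first coordinate travels 4 per step and bounces off the walls at -7 and 11.
  step 8: -2 → 2
  step 9: 2 → 6
The second coordinate changes by -2 each step: at step 9 it is -20.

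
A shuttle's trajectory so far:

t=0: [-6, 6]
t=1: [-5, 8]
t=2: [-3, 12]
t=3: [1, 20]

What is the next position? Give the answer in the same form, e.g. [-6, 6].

Step-to-step displacements: [+1, +2], [+2, +4], [+4, +8]; each is 2× the previous.
step 4: [1, 20] + [+8, +16] → [9, 36]

[9, 36]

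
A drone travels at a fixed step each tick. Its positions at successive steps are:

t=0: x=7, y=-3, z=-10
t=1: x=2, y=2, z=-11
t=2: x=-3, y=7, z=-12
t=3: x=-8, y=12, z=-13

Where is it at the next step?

The position changes by (-5, +5, -1) every step.
step 4: x=-8, y=12, z=-13 + (-5, +5, -1) → x=-13, y=17, z=-14

x=-13, y=17, z=-14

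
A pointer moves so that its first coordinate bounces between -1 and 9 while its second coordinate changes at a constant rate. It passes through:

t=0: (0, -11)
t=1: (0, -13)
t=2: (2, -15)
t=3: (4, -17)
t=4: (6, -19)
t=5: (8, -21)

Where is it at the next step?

(8, -23)

The first coordinate reflects between -1 and 9, moving 2 per step.
  step 6: 8 → 8
The second coordinate changes by -2 each step: at step 6 it is -23.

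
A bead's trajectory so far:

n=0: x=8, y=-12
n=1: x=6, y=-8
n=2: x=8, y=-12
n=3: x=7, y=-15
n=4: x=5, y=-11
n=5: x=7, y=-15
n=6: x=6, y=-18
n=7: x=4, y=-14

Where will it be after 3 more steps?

Differencing gives (-2, +4), (+2, -4), (-1, -3), (-2, +4), (+2, -4), (-1, -3), (-2, +4). This is the pattern (-2, +4), (+2, -4), (-1, -3) repeated.
step 8: apply (+2, -4) → x=6, y=-18
step 9: apply (-1, -3) → x=5, y=-21
step 10: apply (-2, +4) → x=3, y=-17

x=3, y=-17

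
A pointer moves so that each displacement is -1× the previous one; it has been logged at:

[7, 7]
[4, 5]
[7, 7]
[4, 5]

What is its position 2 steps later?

The jumps are [-3, -2], [+3, +2], [-3, -2] — a geometric progression with ratio -1.
step 4: [4, 5] + [+3, +2] → [7, 7]
step 5: [7, 7] + [-3, -2] → [4, 5]

[4, 5]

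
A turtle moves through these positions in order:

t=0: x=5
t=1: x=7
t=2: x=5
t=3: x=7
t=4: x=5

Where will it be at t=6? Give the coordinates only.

Consecutive displacements +2, -2, +2, -2 scale by a factor of -1 each step.
step 5: 5 + 2 → x=7
step 6: 7 − 2 → x=5

x=5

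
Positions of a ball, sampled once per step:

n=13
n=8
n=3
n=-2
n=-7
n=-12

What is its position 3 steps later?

Constant displacement of -5 per step.
step 6: -12 − 5 → n=-17
step 7: -17 − 5 → n=-22
step 8: -22 − 5 → n=-27

n=-27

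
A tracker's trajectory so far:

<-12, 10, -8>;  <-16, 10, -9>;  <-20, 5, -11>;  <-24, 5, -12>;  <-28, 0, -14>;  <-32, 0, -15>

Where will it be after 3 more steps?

The moves between consecutive positions are <-4, +0, -1>, <-4, -5, -2>, <-4, +0, -1>, <-4, -5, -2>, <-4, +0, -1>; they repeat the 2-cycle [<-4, +0, -1>, <-4, -5, -2>].
step 6: apply <-4, -5, -2> → <-36, -5, -17>
step 7: apply <-4, +0, -1> → <-40, -5, -18>
step 8: apply <-4, -5, -2> → <-44, -10, -20>

<-44, -10, -20>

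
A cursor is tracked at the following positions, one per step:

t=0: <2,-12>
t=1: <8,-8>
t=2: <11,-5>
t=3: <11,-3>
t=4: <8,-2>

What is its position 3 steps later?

Taking differences between consecutive positions: <+6,+4>, <+3,+3>, <+0,+2>, <-3,+1>. These grow by <-3,-1> each step.
step 5: <8,-2> + <-6,+0> → <2,-2>
step 6: <2,-2> + <-9,-1> → <-7,-3>
step 7: <-7,-3> + <-12,-2> → <-19,-5>

<-19,-5>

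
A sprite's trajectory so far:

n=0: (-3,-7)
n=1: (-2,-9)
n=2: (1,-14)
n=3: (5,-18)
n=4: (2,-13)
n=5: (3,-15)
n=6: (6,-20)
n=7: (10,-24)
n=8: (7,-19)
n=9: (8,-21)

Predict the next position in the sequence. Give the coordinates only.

(11,-26)

Differencing gives (+1,-2), (+3,-5), (+4,-4), (-3,+5), (+1,-2), (+3,-5), (+4,-4), (-3,+5), (+1,-2). This is the pattern (+1,-2), (+3,-5), (+4,-4), (-3,+5) repeated.
step 10: apply (+3,-5) → (11,-26)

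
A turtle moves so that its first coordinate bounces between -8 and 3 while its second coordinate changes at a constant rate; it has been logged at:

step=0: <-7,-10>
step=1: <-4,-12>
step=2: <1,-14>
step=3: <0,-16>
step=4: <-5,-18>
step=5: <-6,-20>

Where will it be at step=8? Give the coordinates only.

The first coordinate reflects between -8 and 3, moving 5 per step.
  step 6: -6 → -1
  step 7: -1 → 2
  step 8: 2 → -3
The second coordinate changes by -2 each step: at step 8 it is -26.

<-3,-26>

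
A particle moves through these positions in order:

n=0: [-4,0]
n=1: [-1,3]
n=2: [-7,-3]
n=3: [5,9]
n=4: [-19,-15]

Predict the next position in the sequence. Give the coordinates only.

[29,33]

Consecutive displacements [+3,+3], [-6,-6], [+12,+12], [-24,-24] scale by a factor of -2 each step.
step 5: [-19,-15] + [+48,+48] → [29,33]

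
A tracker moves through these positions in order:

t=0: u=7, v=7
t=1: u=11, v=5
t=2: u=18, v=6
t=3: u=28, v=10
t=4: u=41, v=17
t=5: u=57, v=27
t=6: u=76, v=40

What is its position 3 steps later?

Taking differences between consecutive positions: (+4, -2), (+7, +1), (+10, +4), (+13, +7), (+16, +10), (+19, +13). These grow by (+3, +3) each step.
step 7: u=76, v=40 + (+22, +16) → u=98, v=56
step 8: u=98, v=56 + (+25, +19) → u=123, v=75
step 9: u=123, v=75 + (+28, +22) → u=151, v=97

u=151, v=97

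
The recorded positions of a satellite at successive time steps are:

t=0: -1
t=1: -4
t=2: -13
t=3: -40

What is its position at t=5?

-364

Step-to-step displacements: -3, -9, -27; each is 3× the previous.
step 4: -40 − 81 → -121
step 5: -121 − 243 → -364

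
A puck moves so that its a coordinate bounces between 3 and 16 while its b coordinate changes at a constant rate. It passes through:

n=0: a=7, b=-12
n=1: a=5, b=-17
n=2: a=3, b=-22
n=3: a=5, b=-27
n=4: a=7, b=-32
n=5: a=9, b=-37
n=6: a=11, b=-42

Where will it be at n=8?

The a coordinate reflects between 3 and 16, moving 2 per step.
  step 7: 11 → 13
  step 8: 13 → 15
The b coordinate changes by -5 each step: at step 8 it is -52.

a=15, b=-52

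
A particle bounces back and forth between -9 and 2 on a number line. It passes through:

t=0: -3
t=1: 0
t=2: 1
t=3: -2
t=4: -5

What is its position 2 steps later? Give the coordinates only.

The value travels 3 per step and bounces off the walls at -9 and 2.
  step 5: -5 → -8
  step 6: -8 → -7

-7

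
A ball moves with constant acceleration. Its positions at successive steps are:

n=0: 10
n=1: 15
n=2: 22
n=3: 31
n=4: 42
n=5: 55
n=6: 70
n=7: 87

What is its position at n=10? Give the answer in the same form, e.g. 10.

Taking differences between consecutive positions: +5, +7, +9, +11, +13, +15, +17. These grow by +2 each step.
step 8: 87 + 19 → 106
step 9: 106 + 21 → 127
step 10: 127 + 23 → 150

150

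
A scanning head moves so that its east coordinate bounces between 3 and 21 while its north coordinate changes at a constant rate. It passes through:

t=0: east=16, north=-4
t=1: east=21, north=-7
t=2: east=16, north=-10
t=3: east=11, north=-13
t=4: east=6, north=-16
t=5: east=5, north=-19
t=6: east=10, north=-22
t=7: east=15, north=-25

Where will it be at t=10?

The east coordinate travels 5 per step and bounces off the walls at 3 and 21.
  step 8: 15 → 20
  step 9: 20 → 17
  step 10: 17 → 12
The north coordinate changes by -3 each step: at step 10 it is -34.

east=12, north=-34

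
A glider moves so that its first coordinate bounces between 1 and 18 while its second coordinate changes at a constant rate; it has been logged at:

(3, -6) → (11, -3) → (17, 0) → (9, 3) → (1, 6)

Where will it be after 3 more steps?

The first coordinate reflects between 1 and 18, moving 8 per step.
  step 5: 1 → 9
  step 6: 9 → 17
  step 7: 17 → 11
The second coordinate changes by +3 each step: at step 7 it is 15.

(11, 15)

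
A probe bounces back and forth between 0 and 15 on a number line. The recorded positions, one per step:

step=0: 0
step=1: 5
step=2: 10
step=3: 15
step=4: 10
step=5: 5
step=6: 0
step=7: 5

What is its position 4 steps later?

5

The value reflects between 0 and 15, moving 5 per step.
  step 8: 5 → 10
  step 9: 10 → 15
  step 10: 15 → 10
  step 11: 10 → 5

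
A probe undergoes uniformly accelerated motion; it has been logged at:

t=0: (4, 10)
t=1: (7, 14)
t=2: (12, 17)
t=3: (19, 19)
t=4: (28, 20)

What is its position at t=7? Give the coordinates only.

(67, 17)

Taking differences between consecutive positions: (+3, +4), (+5, +3), (+7, +2), (+9, +1). These grow by (+2, -1) each step.
step 5: (28, 20) + (+11, +0) → (39, 20)
step 6: (39, 20) + (+13, -1) → (52, 19)
step 7: (52, 19) + (+15, -2) → (67, 17)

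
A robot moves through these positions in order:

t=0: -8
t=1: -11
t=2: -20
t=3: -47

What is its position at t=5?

-371

Consecutive displacements -3, -9, -27 scale by a factor of 3 each step.
step 4: -47 − 81 → -128
step 5: -128 − 243 → -371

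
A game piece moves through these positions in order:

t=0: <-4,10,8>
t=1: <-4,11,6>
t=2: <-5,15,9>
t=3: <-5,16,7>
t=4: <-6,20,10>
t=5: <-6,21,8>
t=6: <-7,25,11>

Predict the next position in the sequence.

<-7,26,9>

Step-to-step displacements: <+0,+1,-2>, <-1,+4,+3>, <+0,+1,-2>, <-1,+4,+3>, <+0,+1,-2>, <-1,+4,+3> — a repeating cycle of length 2.
step 7: apply <+0,+1,-2> → <-7,26,9>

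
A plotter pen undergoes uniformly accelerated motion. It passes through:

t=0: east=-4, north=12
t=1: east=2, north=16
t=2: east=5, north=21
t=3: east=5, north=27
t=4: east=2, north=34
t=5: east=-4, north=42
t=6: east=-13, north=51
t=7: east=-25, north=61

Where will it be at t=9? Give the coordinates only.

Successive displacements: (+6, +4), (+3, +5), (+0, +6), (-3, +7), (-6, +8), (-9, +9), (-12, +10) — each changes by (-3, +1).
step 8: east=-25, north=61 + (-15, +11) → east=-40, north=72
step 9: east=-40, north=72 + (-18, +12) → east=-58, north=84

east=-58, north=84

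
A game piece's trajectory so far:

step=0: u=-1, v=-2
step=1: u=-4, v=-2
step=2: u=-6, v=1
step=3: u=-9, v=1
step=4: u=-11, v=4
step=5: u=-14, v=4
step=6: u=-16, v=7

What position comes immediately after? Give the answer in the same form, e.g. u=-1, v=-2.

u=-19, v=7

Differencing gives (-3, +0), (-2, +3), (-3, +0), (-2, +3), (-3, +0), (-2, +3). This is the pattern (-3, +0), (-2, +3) repeated.
step 7: apply (-3, +0) → u=-19, v=7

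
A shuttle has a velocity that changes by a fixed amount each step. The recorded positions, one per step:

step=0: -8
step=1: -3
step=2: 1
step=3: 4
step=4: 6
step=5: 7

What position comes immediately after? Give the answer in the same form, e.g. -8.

7

First differences are +5, +4, +3, +2, +1; their common second difference is -1 (constant acceleration).
step 6: 7 + 0 → 7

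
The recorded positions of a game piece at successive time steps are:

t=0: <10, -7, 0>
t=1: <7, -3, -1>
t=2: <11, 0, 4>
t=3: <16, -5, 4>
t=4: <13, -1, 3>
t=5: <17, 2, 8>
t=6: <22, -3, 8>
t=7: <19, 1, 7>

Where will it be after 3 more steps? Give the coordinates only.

The moves between consecutive positions are <-3, +4, -1>, <+4, +3, +5>, <+5, -5, +0>, <-3, +4, -1>, <+4, +3, +5>, <+5, -5, +0>, <-3, +4, -1>; they repeat the 3-cycle [<-3, +4, -1>, <+4, +3, +5>, <+5, -5, +0>].
step 8: apply <+4, +3, +5> → <23, 4, 12>
step 9: apply <+5, -5, +0> → <28, -1, 12>
step 10: apply <-3, +4, -1> → <25, 3, 11>

<25, 3, 11>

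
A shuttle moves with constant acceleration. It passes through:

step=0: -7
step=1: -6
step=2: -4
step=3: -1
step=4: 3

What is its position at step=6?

First differences are +1, +2, +3, +4; their common second difference is +1 (constant acceleration).
step 5: 3 + 5 → 8
step 6: 8 + 6 → 14

14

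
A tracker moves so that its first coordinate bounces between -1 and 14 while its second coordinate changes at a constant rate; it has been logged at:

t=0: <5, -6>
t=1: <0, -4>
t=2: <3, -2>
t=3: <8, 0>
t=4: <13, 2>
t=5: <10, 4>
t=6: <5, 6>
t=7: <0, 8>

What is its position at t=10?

<13, 14>

The first coordinate travels 5 per step and bounces off the walls at -1 and 14.
  step 8: 0 → 3
  step 9: 3 → 8
  step 10: 8 → 13
The second coordinate changes by +2 each step: at step 10 it is 14.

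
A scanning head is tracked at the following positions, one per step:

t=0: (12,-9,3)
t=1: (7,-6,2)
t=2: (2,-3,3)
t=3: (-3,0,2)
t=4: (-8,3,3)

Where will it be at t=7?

(-23,12,2)

The first coordinate changes by -5 each step, so at step 7 it is 12 + 7·(-5) = -23.
The second coordinate changes by +3 each step, so at step 7 it is -9 + 7·(3) = 12.
The third coordinate repeats the cycle [3, 2] with period 2; step 7 mod 2 = 1, giving 2.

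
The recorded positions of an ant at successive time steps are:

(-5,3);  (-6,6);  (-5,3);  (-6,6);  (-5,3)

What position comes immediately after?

Consecutive displacements (-1,+3), (+1,-3), (-1,+3), (+1,-3) scale by a factor of -1 each step.
step 5: (-5,3) + (-1,+3) → (-6,6)

(-6,6)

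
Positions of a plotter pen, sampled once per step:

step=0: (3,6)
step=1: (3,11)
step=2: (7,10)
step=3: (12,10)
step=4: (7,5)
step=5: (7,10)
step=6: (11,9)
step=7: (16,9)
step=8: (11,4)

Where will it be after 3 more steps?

(20,8)

Step-to-step displacements: (+0,+5), (+4,-1), (+5,+0), (-5,-5), (+0,+5), (+4,-1), (+5,+0), (-5,-5) — a repeating cycle of length 4.
step 9: apply (+0,+5) → (11,9)
step 10: apply (+4,-1) → (15,8)
step 11: apply (+5,+0) → (20,8)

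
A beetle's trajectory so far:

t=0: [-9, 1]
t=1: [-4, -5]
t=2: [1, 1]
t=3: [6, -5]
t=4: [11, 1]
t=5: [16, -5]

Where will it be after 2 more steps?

[26, -5]

First: linear, +5 per step → 26 at step 7.
Second: cycles through 1, -5 every 2 steps. Step 7 lands at position 1 of the cycle → -5.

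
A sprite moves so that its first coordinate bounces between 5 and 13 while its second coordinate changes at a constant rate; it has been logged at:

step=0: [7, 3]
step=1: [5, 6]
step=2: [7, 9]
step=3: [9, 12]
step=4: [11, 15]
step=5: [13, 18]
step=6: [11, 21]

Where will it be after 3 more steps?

[5, 30]

The first coordinate travels 2 per step and bounces off the walls at 5 and 13.
  step 7: 11 → 9
  step 8: 9 → 7
  step 9: 7 → 5
The second coordinate changes by +3 each step: at step 9 it is 30.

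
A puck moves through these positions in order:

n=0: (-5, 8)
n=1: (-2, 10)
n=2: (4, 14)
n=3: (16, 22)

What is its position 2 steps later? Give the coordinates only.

The jumps are (+3, +2), (+6, +4), (+12, +8) — a geometric progression with ratio 2.
step 4: (16, 22) + (+24, +16) → (40, 38)
step 5: (40, 38) + (+48, +32) → (88, 70)

(88, 70)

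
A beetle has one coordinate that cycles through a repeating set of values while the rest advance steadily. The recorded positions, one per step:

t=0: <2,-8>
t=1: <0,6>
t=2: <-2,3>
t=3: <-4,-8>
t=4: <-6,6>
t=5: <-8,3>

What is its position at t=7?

The first coordinate changes by -2 each step, so at step 7 it is 2 + 7·(-2) = -12.
The second coordinate repeats the cycle [-8, 6, 3] with period 3; step 7 mod 3 = 1, giving 6.

<-12,6>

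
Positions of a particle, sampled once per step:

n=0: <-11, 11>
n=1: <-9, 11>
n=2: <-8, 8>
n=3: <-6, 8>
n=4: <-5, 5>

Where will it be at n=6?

The moves between consecutive positions are <+2, +0>, <+1, -3>, <+2, +0>, <+1, -3>; they repeat the 2-cycle [<+2, +0>, <+1, -3>].
step 5: apply <+2, +0> → <-3, 5>
step 6: apply <+1, -3> → <-2, 2>

<-2, 2>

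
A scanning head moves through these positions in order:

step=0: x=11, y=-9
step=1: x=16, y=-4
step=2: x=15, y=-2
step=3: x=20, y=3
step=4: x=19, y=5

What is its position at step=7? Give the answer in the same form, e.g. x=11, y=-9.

x=28, y=17

Differencing gives (+5, +5), (-1, +2), (+5, +5), (-1, +2). This is the pattern (+5, +5), (-1, +2) repeated.
step 5: apply (+5, +5) → x=24, y=10
step 6: apply (-1, +2) → x=23, y=12
step 7: apply (+5, +5) → x=28, y=17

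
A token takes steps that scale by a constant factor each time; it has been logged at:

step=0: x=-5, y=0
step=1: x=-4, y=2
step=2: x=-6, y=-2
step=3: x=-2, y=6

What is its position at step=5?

The jumps are (+1, +2), (-2, -4), (+4, +8) — a geometric progression with ratio -2.
step 4: x=-2, y=6 + (-8, -16) → x=-10, y=-10
step 5: x=-10, y=-10 + (+16, +32) → x=6, y=22

x=6, y=22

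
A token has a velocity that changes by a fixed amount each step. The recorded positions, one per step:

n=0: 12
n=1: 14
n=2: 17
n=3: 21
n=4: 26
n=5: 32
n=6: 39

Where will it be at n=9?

Successive displacements: +2, +3, +4, +5, +6, +7 — each changes by +1.
step 7: 39 + 8 → 47
step 8: 47 + 9 → 56
step 9: 56 + 10 → 66

66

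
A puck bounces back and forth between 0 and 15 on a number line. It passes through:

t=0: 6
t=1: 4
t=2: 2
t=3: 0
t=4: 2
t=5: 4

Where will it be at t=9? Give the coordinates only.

12

The value travels 2 per step and bounces off the walls at 0 and 15.
  step 6: 4 → 6
  step 7: 6 → 8
  step 8: 8 → 10
  step 9: 10 → 12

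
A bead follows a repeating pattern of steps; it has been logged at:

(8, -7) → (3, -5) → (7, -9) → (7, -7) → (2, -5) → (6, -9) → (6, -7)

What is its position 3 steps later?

Differencing gives (-5, +2), (+4, -4), (+0, +2), (-5, +2), (+4, -4), (+0, +2). This is the pattern (-5, +2), (+4, -4), (+0, +2) repeated.
step 7: apply (-5, +2) → (1, -5)
step 8: apply (+4, -4) → (5, -9)
step 9: apply (+0, +2) → (5, -7)

(5, -7)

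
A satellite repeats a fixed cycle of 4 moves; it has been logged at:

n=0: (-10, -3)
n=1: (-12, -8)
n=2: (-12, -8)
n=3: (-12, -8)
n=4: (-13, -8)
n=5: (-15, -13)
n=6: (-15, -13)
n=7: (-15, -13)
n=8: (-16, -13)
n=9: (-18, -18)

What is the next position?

Differencing gives (-2, -5), (+0, +0), (+0, +0), (-1, +0), (-2, -5), (+0, +0), (+0, +0), (-1, +0), (-2, -5). This is the pattern (-2, -5), (+0, +0), (+0, +0), (-1, +0) repeated.
step 10: apply (+0, +0) → (-18, -18)

(-18, -18)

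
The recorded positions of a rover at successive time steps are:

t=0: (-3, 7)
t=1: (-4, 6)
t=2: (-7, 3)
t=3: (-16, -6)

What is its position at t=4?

Step-to-step displacements: (-1, -1), (-3, -3), (-9, -9); each is 3× the previous.
step 4: (-16, -6) + (-27, -27) → (-43, -33)

(-43, -33)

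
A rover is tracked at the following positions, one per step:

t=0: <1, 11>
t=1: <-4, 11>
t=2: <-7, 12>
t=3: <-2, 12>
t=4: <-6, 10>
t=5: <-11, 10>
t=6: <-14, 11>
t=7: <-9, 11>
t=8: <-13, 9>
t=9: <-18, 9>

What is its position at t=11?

Differencing gives <-5, +0>, <-3, +1>, <+5, +0>, <-4, -2>, <-5, +0>, <-3, +1>, <+5, +0>, <-4, -2>, <-5, +0>. This is the pattern <-5, +0>, <-3, +1>, <+5, +0>, <-4, -2> repeated.
step 10: apply <-3, +1> → <-21, 10>
step 11: apply <+5, +0> → <-16, 10>

<-16, 10>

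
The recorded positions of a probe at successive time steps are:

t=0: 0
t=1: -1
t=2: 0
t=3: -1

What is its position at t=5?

-1

The jumps are -1, +1, -1 — a geometric progression with ratio -1.
step 4: -1 + 1 → 0
step 5: 0 − 1 → -1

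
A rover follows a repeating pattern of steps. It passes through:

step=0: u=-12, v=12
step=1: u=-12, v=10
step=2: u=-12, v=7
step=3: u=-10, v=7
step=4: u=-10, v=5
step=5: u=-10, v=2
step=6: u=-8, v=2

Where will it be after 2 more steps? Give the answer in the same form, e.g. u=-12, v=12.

u=-8, v=-3

The moves between consecutive positions are (+0, -2), (+0, -3), (+2, +0), (+0, -2), (+0, -3), (+2, +0); they repeat the 3-cycle [(+0, -2), (+0, -3), (+2, +0)].
step 7: apply (+0, -2) → u=-8, v=0
step 8: apply (+0, -3) → u=-8, v=-3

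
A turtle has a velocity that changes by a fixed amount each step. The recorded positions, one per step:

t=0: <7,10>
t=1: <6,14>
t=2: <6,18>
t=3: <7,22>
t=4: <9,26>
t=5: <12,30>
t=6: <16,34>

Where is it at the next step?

<21,38>

Successive displacements: <-1,+4>, <+0,+4>, <+1,+4>, <+2,+4>, <+3,+4>, <+4,+4> — each changes by <+1,+0>.
step 7: <16,34> + <+5,+4> → <21,38>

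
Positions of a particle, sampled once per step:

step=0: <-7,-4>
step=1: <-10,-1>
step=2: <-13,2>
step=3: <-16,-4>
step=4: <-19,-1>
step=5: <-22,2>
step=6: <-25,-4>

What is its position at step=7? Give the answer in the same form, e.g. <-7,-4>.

The first coordinate changes by -3 each step, so at step 7 it is -7 + 7·(-3) = -28.
The second coordinate repeats the cycle [-4, -1, 2] with period 3; step 7 mod 3 = 1, giving -1.

<-28,-1>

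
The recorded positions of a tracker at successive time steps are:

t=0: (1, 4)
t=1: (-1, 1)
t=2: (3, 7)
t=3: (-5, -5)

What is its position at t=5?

(-21, -29)

Consecutive displacements (-2, -3), (+4, +6), (-8, -12) scale by a factor of -2 each step.
step 4: (-5, -5) + (+16, +24) → (11, 19)
step 5: (11, 19) + (-32, -48) → (-21, -29)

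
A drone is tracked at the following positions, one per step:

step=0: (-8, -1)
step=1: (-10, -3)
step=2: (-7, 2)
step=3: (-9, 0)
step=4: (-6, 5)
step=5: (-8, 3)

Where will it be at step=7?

(-7, 6)

Differencing gives (-2, -2), (+3, +5), (-2, -2), (+3, +5), (-2, -2). This is the pattern (-2, -2), (+3, +5) repeated.
step 6: apply (+3, +5) → (-5, 8)
step 7: apply (-2, -2) → (-7, 6)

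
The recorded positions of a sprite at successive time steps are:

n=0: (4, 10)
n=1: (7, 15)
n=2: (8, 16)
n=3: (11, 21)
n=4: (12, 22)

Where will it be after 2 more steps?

Differencing gives (+3, +5), (+1, +1), (+3, +5), (+1, +1). This is the pattern (+3, +5), (+1, +1) repeated.
step 5: apply (+3, +5) → (15, 27)
step 6: apply (+1, +1) → (16, 28)

(16, 28)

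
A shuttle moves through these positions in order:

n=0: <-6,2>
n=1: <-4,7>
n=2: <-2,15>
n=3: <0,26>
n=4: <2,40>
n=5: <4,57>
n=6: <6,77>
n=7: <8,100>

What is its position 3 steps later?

<14,187>

Taking differences between consecutive positions: <+2,+5>, <+2,+8>, <+2,+11>, <+2,+14>, <+2,+17>, <+2,+20>, <+2,+23>. These grow by <+0,+3> each step.
step 8: <8,100> + <+2,+26> → <10,126>
step 9: <10,126> + <+2,+29> → <12,155>
step 10: <12,155> + <+2,+32> → <14,187>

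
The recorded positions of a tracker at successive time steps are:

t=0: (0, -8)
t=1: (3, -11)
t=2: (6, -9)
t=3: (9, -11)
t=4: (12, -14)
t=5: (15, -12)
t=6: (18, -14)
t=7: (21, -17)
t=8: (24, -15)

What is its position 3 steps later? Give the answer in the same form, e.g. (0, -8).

(33, -18)

Step-to-step displacements: (+3, -3), (+3, +2), (+3, -2), (+3, -3), (+3, +2), (+3, -2), (+3, -3), (+3, +2) — a repeating cycle of length 3.
step 9: apply (+3, -2) → (27, -17)
step 10: apply (+3, -3) → (30, -20)
step 11: apply (+3, +2) → (33, -18)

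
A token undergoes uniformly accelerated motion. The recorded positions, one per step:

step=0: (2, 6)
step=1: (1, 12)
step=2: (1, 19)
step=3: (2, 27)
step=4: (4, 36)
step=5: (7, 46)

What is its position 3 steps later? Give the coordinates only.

Successive displacements: (-1, +6), (+0, +7), (+1, +8), (+2, +9), (+3, +10) — each changes by (+1, +1).
step 6: (7, 46) + (+4, +11) → (11, 57)
step 7: (11, 57) + (+5, +12) → (16, 69)
step 8: (16, 69) + (+6, +13) → (22, 82)

(22, 82)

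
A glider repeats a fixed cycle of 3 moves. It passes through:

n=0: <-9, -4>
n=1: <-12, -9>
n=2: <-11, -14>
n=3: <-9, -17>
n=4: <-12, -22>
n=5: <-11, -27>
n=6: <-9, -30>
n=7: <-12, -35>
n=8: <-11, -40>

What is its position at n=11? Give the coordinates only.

<-11, -53>

The moves between consecutive positions are <-3, -5>, <+1, -5>, <+2, -3>, <-3, -5>, <+1, -5>, <+2, -3>, <-3, -5>, <+1, -5>; they repeat the 3-cycle [<-3, -5>, <+1, -5>, <+2, -3>].
step 9: apply <+2, -3> → <-9, -43>
step 10: apply <-3, -5> → <-12, -48>
step 11: apply <+1, -5> → <-11, -53>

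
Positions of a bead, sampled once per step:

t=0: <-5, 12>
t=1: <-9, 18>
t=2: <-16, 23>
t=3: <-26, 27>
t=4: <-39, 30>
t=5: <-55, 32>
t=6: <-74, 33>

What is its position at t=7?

<-96, 33>

First differences are <-4, +6>, <-7, +5>, <-10, +4>, <-13, +3>, <-16, +2>, <-19, +1>; their common second difference is <-3, -1> (constant acceleration).
step 7: <-74, 33> + <-22, +0> → <-96, 33>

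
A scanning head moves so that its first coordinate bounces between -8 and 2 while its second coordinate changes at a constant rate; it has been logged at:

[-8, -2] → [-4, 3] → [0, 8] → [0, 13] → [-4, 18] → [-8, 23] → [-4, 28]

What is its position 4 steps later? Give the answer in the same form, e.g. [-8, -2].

[-8, 48]

The first coordinate travels 4 per step and bounces off the walls at -8 and 2.
  step 7: -4 → 0
  step 8: 0 → 0
  step 9: 0 → -4
  step 10: -4 → -8
The second coordinate changes by +5 each step: at step 10 it is 48.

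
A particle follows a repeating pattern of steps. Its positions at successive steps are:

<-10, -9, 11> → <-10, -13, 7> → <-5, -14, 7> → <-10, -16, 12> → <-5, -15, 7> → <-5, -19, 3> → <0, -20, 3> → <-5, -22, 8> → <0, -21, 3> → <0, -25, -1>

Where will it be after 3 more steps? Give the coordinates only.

Differencing gives <+0, -4, -4>, <+5, -1, +0>, <-5, -2, +5>, <+5, +1, -5>, <+0, -4, -4>, <+5, -1, +0>, <-5, -2, +5>, <+5, +1, -5>, <+0, -4, -4>. This is the pattern <+0, -4, -4>, <+5, -1, +0>, <-5, -2, +5>, <+5, +1, -5> repeated.
step 10: apply <+5, -1, +0> → <5, -26, -1>
step 11: apply <-5, -2, +5> → <0, -28, 4>
step 12: apply <+5, +1, -5> → <5, -27, -1>

<5, -27, -1>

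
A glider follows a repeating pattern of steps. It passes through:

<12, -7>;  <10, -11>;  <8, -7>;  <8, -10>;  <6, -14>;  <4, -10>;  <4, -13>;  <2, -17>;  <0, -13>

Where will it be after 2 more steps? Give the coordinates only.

Step-to-step displacements: <-2, -4>, <-2, +4>, <+0, -3>, <-2, -4>, <-2, +4>, <+0, -3>, <-2, -4>, <-2, +4> — a repeating cycle of length 3.
step 9: apply <+0, -3> → <0, -16>
step 10: apply <-2, -4> → <-2, -20>

<-2, -20>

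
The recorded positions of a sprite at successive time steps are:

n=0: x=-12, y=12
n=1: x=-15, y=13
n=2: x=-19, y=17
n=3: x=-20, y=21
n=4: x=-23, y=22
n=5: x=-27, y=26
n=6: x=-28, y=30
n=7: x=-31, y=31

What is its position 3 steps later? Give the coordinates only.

Step-to-step displacements: (-3, +1), (-4, +4), (-1, +4), (-3, +1), (-4, +4), (-1, +4), (-3, +1) — a repeating cycle of length 3.
step 8: apply (-4, +4) → x=-35, y=35
step 9: apply (-1, +4) → x=-36, y=39
step 10: apply (-3, +1) → x=-39, y=40

x=-39, y=40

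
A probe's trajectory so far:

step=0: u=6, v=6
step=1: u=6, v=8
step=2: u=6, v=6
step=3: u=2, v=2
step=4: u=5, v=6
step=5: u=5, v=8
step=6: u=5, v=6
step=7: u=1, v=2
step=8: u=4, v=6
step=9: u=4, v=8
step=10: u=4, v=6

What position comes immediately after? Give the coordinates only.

u=0, v=2

Differencing gives (+0, +2), (+0, -2), (-4, -4), (+3, +4), (+0, +2), (+0, -2), (-4, -4), (+3, +4), (+0, +2), (+0, -2). This is the pattern (+0, +2), (+0, -2), (-4, -4), (+3, +4) repeated.
step 11: apply (-4, -4) → u=0, v=2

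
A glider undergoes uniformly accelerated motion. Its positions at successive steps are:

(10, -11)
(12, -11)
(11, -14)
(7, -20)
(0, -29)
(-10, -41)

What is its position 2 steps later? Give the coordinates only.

Taking differences between consecutive positions: (+2, +0), (-1, -3), (-4, -6), (-7, -9), (-10, -12). These grow by (-3, -3) each step.
step 6: (-10, -41) + (-13, -15) → (-23, -56)
step 7: (-23, -56) + (-16, -18) → (-39, -74)

(-39, -74)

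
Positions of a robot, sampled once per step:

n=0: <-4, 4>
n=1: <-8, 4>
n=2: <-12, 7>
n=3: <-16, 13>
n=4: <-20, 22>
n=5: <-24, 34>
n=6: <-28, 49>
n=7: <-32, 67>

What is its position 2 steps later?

Taking differences between consecutive positions: <-4, +0>, <-4, +3>, <-4, +6>, <-4, +9>, <-4, +12>, <-4, +15>, <-4, +18>. These grow by <+0, +3> each step.
step 8: <-32, 67> + <-4, +21> → <-36, 88>
step 9: <-36, 88> + <-4, +24> → <-40, 112>

<-40, 112>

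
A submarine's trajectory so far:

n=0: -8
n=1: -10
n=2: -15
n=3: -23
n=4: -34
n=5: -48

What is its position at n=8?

Taking differences between consecutive positions: -2, -5, -8, -11, -14. These grow by -3 each step.
step 6: -48 − 17 → -65
step 7: -65 − 20 → -85
step 8: -85 − 23 → -108

-108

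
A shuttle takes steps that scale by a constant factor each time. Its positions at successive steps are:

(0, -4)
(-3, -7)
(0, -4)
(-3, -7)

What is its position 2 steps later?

The jumps are (-3, -3), (+3, +3), (-3, -3) — a geometric progression with ratio -1.
step 4: (-3, -7) + (+3, +3) → (0, -4)
step 5: (0, -4) + (-3, -3) → (-3, -7)

(-3, -7)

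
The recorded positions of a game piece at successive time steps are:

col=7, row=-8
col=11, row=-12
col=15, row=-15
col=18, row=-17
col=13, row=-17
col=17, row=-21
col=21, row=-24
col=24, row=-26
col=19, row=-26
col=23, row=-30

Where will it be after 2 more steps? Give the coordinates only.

Step-to-step displacements: (+4,-4), (+4,-3), (+3,-2), (-5,+0), (+4,-4), (+4,-3), (+3,-2), (-5,+0), (+4,-4) — a repeating cycle of length 4.
step 10: apply (+4,-3) → col=27, row=-33
step 11: apply (+3,-2) → col=30, row=-35

col=30, row=-35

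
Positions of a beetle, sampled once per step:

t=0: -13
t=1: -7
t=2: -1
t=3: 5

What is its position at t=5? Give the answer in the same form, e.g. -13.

17

Constant displacement of +6 per step.
step 4: 5 + 6 → 11
step 5: 11 + 6 → 17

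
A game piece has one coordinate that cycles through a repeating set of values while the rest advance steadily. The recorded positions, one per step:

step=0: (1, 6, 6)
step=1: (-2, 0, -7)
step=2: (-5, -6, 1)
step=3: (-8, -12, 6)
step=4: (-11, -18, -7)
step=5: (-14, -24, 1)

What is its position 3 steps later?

(-23, -42, 1)

The first coordinate changes by -3 each step, so at step 8 it is 1 + 8·(-3) = -23.
The second coordinate changes by -6 each step, so at step 8 it is 6 + 8·(-6) = -42.
The third coordinate repeats the cycle [6, -7, 1] with period 3; step 8 mod 3 = 2, giving 1.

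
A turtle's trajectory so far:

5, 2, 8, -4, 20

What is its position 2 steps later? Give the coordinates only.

68

The jumps are -3, +6, -12, +24 — a geometric progression with ratio -2.
step 5: 20 − 48 → -28
step 6: -28 + 96 → 68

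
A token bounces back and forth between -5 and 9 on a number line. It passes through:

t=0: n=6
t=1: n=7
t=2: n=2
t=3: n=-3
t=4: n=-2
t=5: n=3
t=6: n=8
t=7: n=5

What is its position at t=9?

n=-5

The value reflects between -5 and 9, moving 5 per step.
  step 8: 5 → 0
  step 9: 0 → -5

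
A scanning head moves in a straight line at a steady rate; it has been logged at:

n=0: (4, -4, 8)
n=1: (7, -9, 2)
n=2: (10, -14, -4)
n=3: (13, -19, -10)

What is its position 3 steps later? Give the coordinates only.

Each step adds (+3, -5, -6) to the position.
step 4: (13, -19, -10) + (+3, -5, -6) → (16, -24, -16)
step 5: (16, -24, -16) + (+3, -5, -6) → (19, -29, -22)
step 6: (19, -29, -22) + (+3, -5, -6) → (22, -34, -28)

(22, -34, -28)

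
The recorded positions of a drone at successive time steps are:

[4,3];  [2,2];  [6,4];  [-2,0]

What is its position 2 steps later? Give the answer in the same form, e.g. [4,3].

Consecutive displacements [-2,-1], [+4,+2], [-8,-4] scale by a factor of -2 each step.
step 4: [-2,0] + [+16,+8] → [14,8]
step 5: [14,8] + [-32,-16] → [-18,-8]

[-18,-8]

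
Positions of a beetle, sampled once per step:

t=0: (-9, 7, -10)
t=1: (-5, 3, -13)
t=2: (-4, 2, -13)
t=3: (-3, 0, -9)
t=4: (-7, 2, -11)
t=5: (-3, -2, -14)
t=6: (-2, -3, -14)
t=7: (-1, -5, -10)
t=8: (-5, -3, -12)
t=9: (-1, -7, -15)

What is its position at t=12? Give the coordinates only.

(-3, -8, -13)

The moves between consecutive positions are (+4, -4, -3), (+1, -1, +0), (+1, -2, +4), (-4, +2, -2), (+4, -4, -3), (+1, -1, +0), (+1, -2, +4), (-4, +2, -2), (+4, -4, -3); they repeat the 4-cycle [(+4, -4, -3), (+1, -1, +0), (+1, -2, +4), (-4, +2, -2)].
step 10: apply (+1, -1, +0) → (0, -8, -15)
step 11: apply (+1, -2, +4) → (1, -10, -11)
step 12: apply (-4, +2, -2) → (-3, -8, -13)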